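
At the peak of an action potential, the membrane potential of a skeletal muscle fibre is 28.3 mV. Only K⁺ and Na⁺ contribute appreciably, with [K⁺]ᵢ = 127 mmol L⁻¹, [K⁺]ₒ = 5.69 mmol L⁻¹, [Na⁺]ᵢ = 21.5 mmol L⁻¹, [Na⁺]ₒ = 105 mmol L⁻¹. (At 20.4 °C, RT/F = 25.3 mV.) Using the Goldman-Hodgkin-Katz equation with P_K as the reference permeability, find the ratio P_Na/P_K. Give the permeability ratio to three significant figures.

Let α = P_Na/P_K. GHK: Vm = 25.3·ln[(Kₒ + α·Naₒ)/(Kᵢ + α·Naᵢ)].
e^(Vm/25.3) = e^(28.3/25.3) = 3.0605
So 3.0605·(Kᵢ + α·Naᵢ) = Kₒ + α·Naₒ → α = (3.0605·127.0 − 5.69) / (105.0 − 3.0605·21.5)
α = (388.7 − 5.69) / (105.0 − 65.8) = 383/39.2 = 9.77

9.77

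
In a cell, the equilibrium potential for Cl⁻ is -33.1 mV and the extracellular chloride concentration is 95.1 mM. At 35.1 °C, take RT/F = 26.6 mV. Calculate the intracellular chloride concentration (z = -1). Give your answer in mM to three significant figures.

27.4 mM

Nernst: E = (26.6/-1) · ln([out]/[in]), so ln([out]/[in]) = -33.1 × -1 / 26.6 = 1.2444.
[out]/[in] = e^(1.2444) = 3.471.
[in] = 95.1 / 3.471 = 27.4 mM.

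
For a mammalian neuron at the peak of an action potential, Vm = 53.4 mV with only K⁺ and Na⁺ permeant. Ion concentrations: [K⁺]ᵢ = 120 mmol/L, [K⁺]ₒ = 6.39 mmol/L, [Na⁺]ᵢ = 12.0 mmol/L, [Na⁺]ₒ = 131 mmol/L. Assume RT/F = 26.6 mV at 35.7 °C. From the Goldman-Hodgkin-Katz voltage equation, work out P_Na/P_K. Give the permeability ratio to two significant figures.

21

Let α = P_Na/P_K. GHK: Vm = 26.6·ln[(Kₒ + α·Naₒ)/(Kᵢ + α·Naᵢ)].
e^(Vm/26.6) = e^(53.4/26.6) = 7.4448
So 7.4448·(Kᵢ + α·Naᵢ) = Kₒ + α·Naₒ → α = (7.4448·120.0 − 6.39) / (131.0 − 7.4448·12.0)
α = (893.4 − 6.39) / (131.0 − 89.34) = 887/41.66 = 21.29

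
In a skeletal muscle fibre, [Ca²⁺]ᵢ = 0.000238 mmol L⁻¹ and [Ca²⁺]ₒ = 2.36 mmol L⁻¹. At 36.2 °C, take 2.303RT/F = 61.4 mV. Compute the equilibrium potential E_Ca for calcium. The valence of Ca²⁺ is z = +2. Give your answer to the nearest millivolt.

123 mV

E = (61.4/z) · log₁₀([Ca²⁺]_out/[Ca²⁺]_in) with z = +2.
= (61.4/2) · log₁₀(2.36/0.000238) = 30.70 · log₁₀(9916)
= 30.70 · (3.9963) = 122.69 mV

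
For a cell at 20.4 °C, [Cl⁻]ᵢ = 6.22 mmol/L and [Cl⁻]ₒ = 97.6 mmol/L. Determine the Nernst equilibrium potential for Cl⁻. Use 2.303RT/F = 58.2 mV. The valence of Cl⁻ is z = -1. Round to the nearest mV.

-70 mV

E = (58.2/z) · log₁₀([Cl⁻]_out/[Cl⁻]_in) with z = -1.
For an anion, dividing by z = -1 reverses the sign.
= (58.2/-1) · log₁₀(97.6/6.22) = -58.20 · log₁₀(15.69)
= -58.20 · (1.1957) = -69.59 mV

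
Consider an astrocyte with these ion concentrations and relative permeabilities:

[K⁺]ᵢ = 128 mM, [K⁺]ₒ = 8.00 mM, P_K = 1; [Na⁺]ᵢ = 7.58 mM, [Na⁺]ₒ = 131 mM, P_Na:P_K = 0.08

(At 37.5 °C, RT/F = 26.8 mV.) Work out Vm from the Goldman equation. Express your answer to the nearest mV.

Vm = 26.8 · ln[(Σ P·[cation]ₒ + Σ P·[anion]ᵢ) / (Σ P·[cation]ᵢ + Σ P·[anion]ₒ)]
Numerator = 1×8.00 + 0.08×131 = 18.48
Denominator = 1×128 + 0.08×7.58 = 128.6
Vm = 26.8 · ln(0.14369) = 26.8 × (-1.9401) = -51.99 mV

-52 mV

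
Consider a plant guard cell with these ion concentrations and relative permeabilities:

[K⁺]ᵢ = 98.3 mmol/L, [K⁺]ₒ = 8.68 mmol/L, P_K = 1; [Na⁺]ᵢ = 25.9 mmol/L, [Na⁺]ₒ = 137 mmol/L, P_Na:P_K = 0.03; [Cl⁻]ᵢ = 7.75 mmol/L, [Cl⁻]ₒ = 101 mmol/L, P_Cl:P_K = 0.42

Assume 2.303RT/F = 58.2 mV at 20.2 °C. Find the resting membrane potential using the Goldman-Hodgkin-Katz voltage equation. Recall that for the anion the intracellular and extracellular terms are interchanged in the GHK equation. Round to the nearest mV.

-55 mV

Vm = 58.2 · log₁₀[(Σ P·[cation]ₒ + Σ P·[anion]ᵢ) / (Σ P·[cation]ᵢ + Σ P·[anion]ₒ)]
Numerator = 1×8.68 + 0.03×137 + 0.42×7.75 = 16.04
Denominator = 1×98.3 + 0.03×25.9 + 0.42×101 = 141.5
Vm = 58.2 · log₁₀(0.11339) = 58.2 × (-0.9454) = -55.02 mV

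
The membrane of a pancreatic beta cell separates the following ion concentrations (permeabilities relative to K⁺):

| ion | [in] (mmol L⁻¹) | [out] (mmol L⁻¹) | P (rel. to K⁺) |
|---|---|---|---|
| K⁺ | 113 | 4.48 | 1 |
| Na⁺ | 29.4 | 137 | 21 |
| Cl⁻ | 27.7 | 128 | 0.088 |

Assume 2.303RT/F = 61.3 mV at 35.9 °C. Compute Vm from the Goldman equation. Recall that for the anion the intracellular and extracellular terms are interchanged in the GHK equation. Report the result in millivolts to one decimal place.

Vm = 61.3 · log₁₀[(Σ P·[cation]ₒ + Σ P·[anion]ᵢ) / (Σ P·[cation]ᵢ + Σ P·[anion]ₒ)]
Numerator = 1×4.48 + 21×137 + 0.088×27.7 = 2884
Denominator = 1×113 + 21×29.4 + 0.088×128 = 741.7
Vm = 61.3 · log₁₀(3.8884) = 61.3 × (0.5898) = 36.15 mV

36.2 mV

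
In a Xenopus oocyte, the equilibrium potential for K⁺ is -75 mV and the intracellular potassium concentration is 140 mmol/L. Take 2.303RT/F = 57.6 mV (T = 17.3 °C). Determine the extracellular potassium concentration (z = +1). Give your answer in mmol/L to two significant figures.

7.0 mmol/L

Nernst: E = (57.6/1) · log₁₀([out]/[in]), so log₁₀([out]/[in]) = -75.0 × 1 / 57.6 = -1.3021.
[out]/[in] = 10^(-1.3021) = 0.04988.
[out] = 0.04988 × 140 = 6.983 mmol/L.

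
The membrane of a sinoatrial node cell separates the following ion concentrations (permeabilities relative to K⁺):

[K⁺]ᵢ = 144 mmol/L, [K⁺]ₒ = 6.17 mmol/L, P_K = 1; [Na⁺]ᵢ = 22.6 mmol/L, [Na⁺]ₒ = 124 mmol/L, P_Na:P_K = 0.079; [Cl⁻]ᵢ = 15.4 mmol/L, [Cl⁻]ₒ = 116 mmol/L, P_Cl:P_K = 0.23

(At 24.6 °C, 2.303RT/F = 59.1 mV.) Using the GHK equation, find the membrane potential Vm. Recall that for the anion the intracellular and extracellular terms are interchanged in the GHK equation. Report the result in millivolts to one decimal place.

-55.9 mV

Vm = 59.1 · log₁₀[(Σ P·[cation]ₒ + Σ P·[anion]ᵢ) / (Σ P·[cation]ᵢ + Σ P·[anion]ₒ)]
Numerator = 1×6.17 + 0.079×124 + 0.23×15.4 = 19.51
Denominator = 1×144 + 0.079×22.6 + 0.23×116 = 172.5
Vm = 59.1 · log₁₀(0.11311) = 59.1 × (-0.9465) = -55.94 mV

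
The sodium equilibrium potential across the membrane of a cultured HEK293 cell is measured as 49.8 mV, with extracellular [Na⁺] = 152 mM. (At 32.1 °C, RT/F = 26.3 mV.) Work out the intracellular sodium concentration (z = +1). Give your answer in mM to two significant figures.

Nernst: E = (26.3/1) · ln([out]/[in]), so ln([out]/[in]) = 49.8 × 1 / 26.3 = 1.8935.
[out]/[in] = e^(1.8935) = 6.643.
[in] = 152 / 6.643 = 22.88 mM.

23 mM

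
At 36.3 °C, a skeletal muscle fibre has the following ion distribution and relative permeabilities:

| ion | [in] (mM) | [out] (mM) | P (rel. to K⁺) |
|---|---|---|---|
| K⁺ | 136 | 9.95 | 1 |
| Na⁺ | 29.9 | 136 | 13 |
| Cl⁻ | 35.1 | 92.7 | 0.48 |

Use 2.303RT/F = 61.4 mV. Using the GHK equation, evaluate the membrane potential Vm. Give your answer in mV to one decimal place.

30.6 mV

Vm = 61.4 · log₁₀[(Σ P·[cation]ₒ + Σ P·[anion]ᵢ) / (Σ P·[cation]ᵢ + Σ P·[anion]ₒ)]
Numerator = 1×9.95 + 13×136 + 0.48×35.1 = 1795
Denominator = 1×136 + 13×29.9 + 0.48×92.7 = 569.2
Vm = 61.4 · log₁₀(3.1532) = 61.4 × (0.4988) = 30.62 mV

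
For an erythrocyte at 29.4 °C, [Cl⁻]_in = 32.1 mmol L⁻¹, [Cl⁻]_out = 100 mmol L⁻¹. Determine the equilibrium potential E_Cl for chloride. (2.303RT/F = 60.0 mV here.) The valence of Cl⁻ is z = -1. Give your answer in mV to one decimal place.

-29.6 mV

E = (60.0/z) · log₁₀([Cl⁻]_out/[Cl⁻]_in) with z = -1.
For an anion, dividing by z = -1 reverses the sign.
= (60.0/-1) · log₁₀(100/32.1) = -60.00 · log₁₀(3.115)
= -60.00 · (0.4935) = -29.61 mV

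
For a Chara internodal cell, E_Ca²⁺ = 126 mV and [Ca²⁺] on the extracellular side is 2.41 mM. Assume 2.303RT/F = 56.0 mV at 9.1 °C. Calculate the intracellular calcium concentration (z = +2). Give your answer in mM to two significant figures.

Nernst: E = (56.0/2) · log₁₀([out]/[in]), so log₁₀([out]/[in]) = 126.0 × 2 / 56.0 = 4.5000.
[out]/[in] = 10^(4.5000) = 3.162e+04.
[in] = 2.41 / 3.162e+04 = 7.621e-05 mM.

0.000076 mM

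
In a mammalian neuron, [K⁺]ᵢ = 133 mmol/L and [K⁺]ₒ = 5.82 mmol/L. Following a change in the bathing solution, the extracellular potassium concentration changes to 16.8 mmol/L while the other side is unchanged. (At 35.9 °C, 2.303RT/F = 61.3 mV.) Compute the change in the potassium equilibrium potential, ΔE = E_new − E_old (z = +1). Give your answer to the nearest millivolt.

28 mV

E_old = (61.3/1)·log₁₀(5.82/133) = -83.30 mV
E_new = (61.3/1)·log₁₀(16.8/133) = -55.08 mV
ΔE = -55.08 − (-83.30) = 28.22 mV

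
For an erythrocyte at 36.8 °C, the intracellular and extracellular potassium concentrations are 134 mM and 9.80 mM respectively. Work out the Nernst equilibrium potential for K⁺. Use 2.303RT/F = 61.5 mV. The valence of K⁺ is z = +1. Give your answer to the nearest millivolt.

E = (61.5/z) · log₁₀([K⁺]_out/[K⁺]_in) with z = +1.
= (61.5/1) · log₁₀(9.80/134) = 61.50 · log₁₀(0.07313)
= 61.50 · (-1.1359) = -69.86 mV

-70 mV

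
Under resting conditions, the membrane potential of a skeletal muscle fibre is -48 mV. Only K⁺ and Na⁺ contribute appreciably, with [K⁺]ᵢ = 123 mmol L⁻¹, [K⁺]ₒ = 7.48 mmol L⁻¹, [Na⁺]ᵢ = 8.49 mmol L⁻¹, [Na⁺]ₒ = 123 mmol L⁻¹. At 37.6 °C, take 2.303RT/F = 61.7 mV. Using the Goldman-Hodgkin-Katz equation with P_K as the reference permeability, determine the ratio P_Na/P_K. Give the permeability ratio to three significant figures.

Let α = P_Na/P_K. GHK: Vm = 61.7·log₁₀[(Kₒ + α·Naₒ)/(Kᵢ + α·Naᵢ)].
10^(Vm/61.7) = 10^(-48.0/61.7) = 0.16674
So 0.16674·(Kᵢ + α·Naᵢ) = Kₒ + α·Naₒ → α = (0.16674·123.0 − 7.48) / (123.0 − 0.16674·8.49)
α = (20.51 − 7.48) / (123.0 − 1.416) = 13.03/121.6 = 0.1072

0.107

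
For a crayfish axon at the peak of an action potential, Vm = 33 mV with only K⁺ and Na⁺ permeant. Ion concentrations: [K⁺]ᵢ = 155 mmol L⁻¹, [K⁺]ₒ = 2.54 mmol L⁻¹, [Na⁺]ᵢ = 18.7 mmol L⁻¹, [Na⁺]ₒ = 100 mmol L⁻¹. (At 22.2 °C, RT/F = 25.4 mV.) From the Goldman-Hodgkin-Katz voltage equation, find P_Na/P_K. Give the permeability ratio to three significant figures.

18.0

Let α = P_Na/P_K. GHK: Vm = 25.4·ln[(Kₒ + α·Naₒ)/(Kᵢ + α·Naᵢ)].
e^(Vm/25.4) = e^(33.0/25.4) = 3.6664
So 3.6664·(Kᵢ + α·Naᵢ) = Kₒ + α·Naₒ → α = (3.6664·155.0 − 2.54) / (100.0 − 3.6664·18.7)
α = (568.3 − 2.54) / (100.0 − 68.56) = 565.8/31.44 = 18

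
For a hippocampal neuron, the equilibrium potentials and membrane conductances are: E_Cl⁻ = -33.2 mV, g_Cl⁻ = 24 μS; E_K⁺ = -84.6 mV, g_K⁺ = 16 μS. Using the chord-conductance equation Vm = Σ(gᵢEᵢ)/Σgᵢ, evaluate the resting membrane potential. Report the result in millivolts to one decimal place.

-53.8 mV

Σ gᵢEᵢ = 24·(-33.2) + 16·(-84.6) = -2150.40
Σ gᵢ = 24 + 16 = 40
Vm = -2150.40 / 40 = -53.76 mV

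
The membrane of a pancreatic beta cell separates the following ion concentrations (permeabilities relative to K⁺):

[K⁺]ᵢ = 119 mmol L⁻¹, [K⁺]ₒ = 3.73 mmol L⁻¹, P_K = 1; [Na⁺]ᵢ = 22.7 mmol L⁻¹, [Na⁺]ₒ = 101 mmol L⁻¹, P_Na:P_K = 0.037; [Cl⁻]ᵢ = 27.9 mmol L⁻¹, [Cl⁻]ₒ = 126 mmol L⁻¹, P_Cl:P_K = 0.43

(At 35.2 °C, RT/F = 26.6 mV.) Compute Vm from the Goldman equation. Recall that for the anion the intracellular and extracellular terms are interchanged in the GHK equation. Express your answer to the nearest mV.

-58 mV

Vm = 26.6 · ln[(Σ P·[cation]ₒ + Σ P·[anion]ᵢ) / (Σ P·[cation]ᵢ + Σ P·[anion]ₒ)]
Numerator = 1×3.73 + 0.037×101 + 0.43×27.9 = 19.46
Denominator = 1×119 + 0.037×22.7 + 0.43×126 = 174
Vm = 26.6 · ln(0.11185) = 26.6 × (-2.1906) = -58.27 mV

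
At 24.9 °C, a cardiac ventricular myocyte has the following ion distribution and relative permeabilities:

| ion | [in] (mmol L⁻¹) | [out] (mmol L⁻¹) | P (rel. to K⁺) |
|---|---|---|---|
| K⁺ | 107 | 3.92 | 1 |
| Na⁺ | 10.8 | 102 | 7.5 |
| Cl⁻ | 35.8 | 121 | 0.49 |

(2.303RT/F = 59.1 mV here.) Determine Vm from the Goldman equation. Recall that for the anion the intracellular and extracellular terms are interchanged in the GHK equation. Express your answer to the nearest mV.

30 mV

Vm = 59.1 · log₁₀[(Σ P·[cation]ₒ + Σ P·[anion]ᵢ) / (Σ P·[cation]ᵢ + Σ P·[anion]ₒ)]
Numerator = 1×3.92 + 7.5×102 + 0.49×35.8 = 786.5
Denominator = 1×107 + 7.5×10.8 + 0.49×121 = 247.3
Vm = 59.1 · log₁₀(3.1803) = 59.1 × (0.5025) = 29.70 mV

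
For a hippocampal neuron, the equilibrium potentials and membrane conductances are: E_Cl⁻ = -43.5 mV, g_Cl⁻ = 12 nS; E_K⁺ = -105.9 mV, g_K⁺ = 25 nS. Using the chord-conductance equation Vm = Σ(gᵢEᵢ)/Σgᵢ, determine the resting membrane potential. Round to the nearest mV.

-86 mV

Σ gᵢEᵢ = 12·(-43.5) + 25·(-105.9) = -3169.50
Σ gᵢ = 12 + 25 = 37
Vm = -3169.50 / 37 = -85.66 mV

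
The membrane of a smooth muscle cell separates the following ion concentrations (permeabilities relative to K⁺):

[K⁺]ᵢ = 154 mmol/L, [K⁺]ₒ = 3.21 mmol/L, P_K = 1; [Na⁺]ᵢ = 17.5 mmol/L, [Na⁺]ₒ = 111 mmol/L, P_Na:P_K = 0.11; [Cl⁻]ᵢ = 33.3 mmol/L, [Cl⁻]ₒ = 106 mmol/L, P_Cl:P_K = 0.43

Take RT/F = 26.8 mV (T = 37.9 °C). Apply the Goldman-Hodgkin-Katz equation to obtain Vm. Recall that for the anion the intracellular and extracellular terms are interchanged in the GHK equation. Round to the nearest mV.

Vm = 26.8 · ln[(Σ P·[cation]ₒ + Σ P·[anion]ᵢ) / (Σ P·[cation]ᵢ + Σ P·[anion]ₒ)]
Numerator = 1×3.21 + 0.11×111 + 0.43×33.3 = 29.74
Denominator = 1×154 + 0.11×17.5 + 0.43×106 = 201.5
Vm = 26.8 · ln(0.14758) = 26.8 × (-1.9134) = -51.28 mV

-51 mV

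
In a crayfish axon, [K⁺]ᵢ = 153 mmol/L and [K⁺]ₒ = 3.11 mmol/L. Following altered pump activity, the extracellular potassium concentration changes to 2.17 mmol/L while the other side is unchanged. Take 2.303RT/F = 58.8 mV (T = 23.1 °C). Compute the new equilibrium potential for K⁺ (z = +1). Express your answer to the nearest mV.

-109 mV

After the shift: [K⁺]_out = 2.17, [K⁺]_in = 153 mmol/L.
E_new = (58.8/1)·log₁₀(2.17/153) = 58.80 · (-1.8482) = -108.68 mV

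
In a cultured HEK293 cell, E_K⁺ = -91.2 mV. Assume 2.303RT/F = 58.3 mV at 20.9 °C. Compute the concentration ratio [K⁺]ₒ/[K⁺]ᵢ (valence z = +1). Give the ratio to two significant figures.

log₁₀([out]/[in]) = E·z/(58.3) = -91.2 × 1 / 58.3 = -1.5643
[out]/[in] = 10^(-1.5643) = 0.02727

0.027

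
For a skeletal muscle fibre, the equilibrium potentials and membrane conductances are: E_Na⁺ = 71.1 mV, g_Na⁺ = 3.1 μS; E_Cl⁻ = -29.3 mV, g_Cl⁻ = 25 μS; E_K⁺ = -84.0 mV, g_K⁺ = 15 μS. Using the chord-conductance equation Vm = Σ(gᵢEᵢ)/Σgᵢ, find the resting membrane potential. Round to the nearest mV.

-41 mV

Σ gᵢEᵢ = 3.1·(71.1) + 25·(-29.3) + 15·(-84.0) = -1772.09
Σ gᵢ = 3.1 + 25 + 15 = 43.1
Vm = -1772.09 / 43.1 = -41.12 mV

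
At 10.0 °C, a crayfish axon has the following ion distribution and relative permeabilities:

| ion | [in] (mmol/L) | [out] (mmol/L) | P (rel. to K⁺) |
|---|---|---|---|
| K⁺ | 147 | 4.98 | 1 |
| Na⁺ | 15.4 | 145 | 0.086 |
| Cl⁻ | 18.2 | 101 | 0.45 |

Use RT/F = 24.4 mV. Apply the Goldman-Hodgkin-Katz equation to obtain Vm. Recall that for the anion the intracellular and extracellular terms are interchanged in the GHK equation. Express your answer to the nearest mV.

-49 mV

Vm = 24.4 · ln[(Σ P·[cation]ₒ + Σ P·[anion]ᵢ) / (Σ P·[cation]ᵢ + Σ P·[anion]ₒ)]
Numerator = 1×4.98 + 0.086×145 + 0.45×18.2 = 25.64
Denominator = 1×147 + 0.086×15.4 + 0.45×101 = 193.8
Vm = 24.4 · ln(0.13232) = 24.4 × (-2.0225) = -49.35 mV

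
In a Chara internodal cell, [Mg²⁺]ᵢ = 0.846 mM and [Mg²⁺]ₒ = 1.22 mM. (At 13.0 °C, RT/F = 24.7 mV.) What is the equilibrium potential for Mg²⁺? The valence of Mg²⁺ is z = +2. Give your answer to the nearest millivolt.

5 mV

E = (24.7/z) · ln([Mg²⁺]_out/[Mg²⁺]_in) with z = +2.
= (24.7/2) · ln(1.22/0.846) = 12.35 · ln(1.442)
= 12.35 · (0.3661) = 4.52 mV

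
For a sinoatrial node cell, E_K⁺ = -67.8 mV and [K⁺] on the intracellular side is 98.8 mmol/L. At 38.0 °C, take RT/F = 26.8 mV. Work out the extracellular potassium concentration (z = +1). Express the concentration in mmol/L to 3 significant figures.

7.87 mmol/L

Nernst: E = (26.8/1) · ln([out]/[in]), so ln([out]/[in]) = -67.8 × 1 / 26.8 = -2.5299.
[out]/[in] = e^(-2.5299) = 0.07967.
[out] = 0.07967 × 98.8 = 7.871 mmol/L.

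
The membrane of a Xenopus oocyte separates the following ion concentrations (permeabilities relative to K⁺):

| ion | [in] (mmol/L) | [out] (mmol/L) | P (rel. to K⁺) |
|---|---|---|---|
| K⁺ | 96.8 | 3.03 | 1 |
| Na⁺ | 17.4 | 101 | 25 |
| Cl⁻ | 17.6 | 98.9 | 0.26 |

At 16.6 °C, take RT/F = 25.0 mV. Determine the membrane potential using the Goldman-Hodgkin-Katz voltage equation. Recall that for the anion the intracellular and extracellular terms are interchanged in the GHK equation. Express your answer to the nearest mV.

38 mV

Vm = 25.0 · ln[(Σ P·[cation]ₒ + Σ P·[anion]ᵢ) / (Σ P·[cation]ᵢ + Σ P·[anion]ₒ)]
Numerator = 1×3.03 + 25×101 + 0.26×17.6 = 2533
Denominator = 1×96.8 + 25×17.4 + 0.26×98.9 = 557.5
Vm = 25.0 · ln(4.5427) = 25.0 × (1.5135) = 37.84 mV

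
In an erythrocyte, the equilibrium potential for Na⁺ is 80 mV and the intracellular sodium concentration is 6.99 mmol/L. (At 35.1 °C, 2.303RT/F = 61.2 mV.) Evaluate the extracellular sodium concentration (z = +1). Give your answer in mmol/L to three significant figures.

Nernst: E = (61.2/1) · log₁₀([out]/[in]), so log₁₀([out]/[in]) = 80.0 × 1 / 61.2 = 1.3072.
[out]/[in] = 10^(1.3072) = 20.29.
[out] = 20.29 × 6.99 = 141.8 mmol/L.

142 mmol/L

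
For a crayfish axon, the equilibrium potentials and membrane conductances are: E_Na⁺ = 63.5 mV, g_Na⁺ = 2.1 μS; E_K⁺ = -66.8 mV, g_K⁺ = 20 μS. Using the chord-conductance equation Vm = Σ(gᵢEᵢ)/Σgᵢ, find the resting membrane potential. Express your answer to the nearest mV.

Σ gᵢEᵢ = 2.1·(63.5) + 20·(-66.8) = -1202.65
Σ gᵢ = 2.1 + 20 = 22.1
Vm = -1202.65 / 22.1 = -54.42 mV

-54 mV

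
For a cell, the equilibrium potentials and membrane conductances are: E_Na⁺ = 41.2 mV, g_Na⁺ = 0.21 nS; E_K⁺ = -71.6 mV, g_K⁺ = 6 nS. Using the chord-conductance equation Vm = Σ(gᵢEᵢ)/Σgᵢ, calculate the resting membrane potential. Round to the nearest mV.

-68 mV

Σ gᵢEᵢ = 0.21·(41.2) + 6·(-71.6) = -420.95
Σ gᵢ = 0.21 + 6 = 6.21
Vm = -420.95 / 6.21 = -67.79 mV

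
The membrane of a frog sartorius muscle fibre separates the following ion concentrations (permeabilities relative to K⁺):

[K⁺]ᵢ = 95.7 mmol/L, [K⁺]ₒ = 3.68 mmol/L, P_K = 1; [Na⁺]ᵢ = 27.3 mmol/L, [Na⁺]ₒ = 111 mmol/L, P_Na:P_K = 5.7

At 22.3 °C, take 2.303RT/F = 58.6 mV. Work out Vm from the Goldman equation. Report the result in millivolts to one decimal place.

23.6 mV

Vm = 58.6 · log₁₀[(Σ P·[cation]ₒ + Σ P·[anion]ᵢ) / (Σ P·[cation]ᵢ + Σ P·[anion]ₒ)]
Numerator = 1×3.68 + 5.7×111 = 636.4
Denominator = 1×95.7 + 5.7×27.3 = 251.3
Vm = 58.6 · log₁₀(2.5323) = 58.6 × (0.4035) = 23.65 mV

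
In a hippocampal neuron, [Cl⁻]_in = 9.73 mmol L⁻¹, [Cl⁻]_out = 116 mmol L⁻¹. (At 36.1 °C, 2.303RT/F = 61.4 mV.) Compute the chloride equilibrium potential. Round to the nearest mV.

-66 mV

E = (61.4/z) · log₁₀([Cl⁻]_out/[Cl⁻]_in) with z = -1.
For an anion, dividing by z = -1 reverses the sign.
= (61.4/-1) · log₁₀(116/9.73) = -61.40 · log₁₀(11.92)
= -61.40 · (1.0763) = -66.09 mV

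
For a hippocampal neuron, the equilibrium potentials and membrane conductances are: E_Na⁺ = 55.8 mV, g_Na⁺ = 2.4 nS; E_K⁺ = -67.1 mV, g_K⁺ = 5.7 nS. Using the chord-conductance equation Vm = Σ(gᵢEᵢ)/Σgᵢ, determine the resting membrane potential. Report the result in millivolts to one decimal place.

Σ gᵢEᵢ = 2.4·(55.8) + 5.7·(-67.1) = -248.55
Σ gᵢ = 2.4 + 5.7 = 8.1
Vm = -248.55 / 8.1 = -30.69 mV

-30.7 mV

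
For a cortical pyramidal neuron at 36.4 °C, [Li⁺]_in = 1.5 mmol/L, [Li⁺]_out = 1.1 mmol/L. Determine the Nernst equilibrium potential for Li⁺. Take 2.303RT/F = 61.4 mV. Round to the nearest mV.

-8 mV

E = (61.4/z) · log₁₀([Li⁺]_out/[Li⁺]_in) with z = +1.
= (61.4/1) · log₁₀(1.1/1.5) = 61.40 · log₁₀(0.7333)
= 61.40 · (-0.1347) = -8.27 mV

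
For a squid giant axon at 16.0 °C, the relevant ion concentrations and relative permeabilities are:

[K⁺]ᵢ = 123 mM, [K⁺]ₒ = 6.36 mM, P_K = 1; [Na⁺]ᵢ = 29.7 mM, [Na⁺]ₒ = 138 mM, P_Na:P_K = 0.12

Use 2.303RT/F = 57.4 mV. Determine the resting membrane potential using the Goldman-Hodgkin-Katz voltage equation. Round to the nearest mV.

-43 mV

Vm = 57.4 · log₁₀[(Σ P·[cation]ₒ + Σ P·[anion]ᵢ) / (Σ P·[cation]ᵢ + Σ P·[anion]ₒ)]
Numerator = 1×6.36 + 0.12×138 = 22.92
Denominator = 1×123 + 0.12×29.7 = 126.6
Vm = 57.4 · log₁₀(0.18109) = 57.4 × (-0.7421) = -42.60 mV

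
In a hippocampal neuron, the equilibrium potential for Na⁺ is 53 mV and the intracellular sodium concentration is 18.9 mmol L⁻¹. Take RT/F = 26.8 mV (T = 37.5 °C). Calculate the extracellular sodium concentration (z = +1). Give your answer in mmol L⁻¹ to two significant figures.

Nernst: E = (26.8/1) · ln([out]/[in]), so ln([out]/[in]) = 53.0 × 1 / 26.8 = 1.9776.
[out]/[in] = e^(1.9776) = 7.225.
[out] = 7.225 × 18.9 = 136.6 mmol L⁻¹.

140 mmol L⁻¹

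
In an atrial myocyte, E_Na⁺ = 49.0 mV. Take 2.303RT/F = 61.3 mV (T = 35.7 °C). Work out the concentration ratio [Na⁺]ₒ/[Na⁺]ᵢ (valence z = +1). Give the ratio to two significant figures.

6.3

log₁₀([out]/[in]) = E·z/(61.3) = 49.0 × 1 / 61.3 = 0.7993
[out]/[in] = 10^(0.7993) = 6.3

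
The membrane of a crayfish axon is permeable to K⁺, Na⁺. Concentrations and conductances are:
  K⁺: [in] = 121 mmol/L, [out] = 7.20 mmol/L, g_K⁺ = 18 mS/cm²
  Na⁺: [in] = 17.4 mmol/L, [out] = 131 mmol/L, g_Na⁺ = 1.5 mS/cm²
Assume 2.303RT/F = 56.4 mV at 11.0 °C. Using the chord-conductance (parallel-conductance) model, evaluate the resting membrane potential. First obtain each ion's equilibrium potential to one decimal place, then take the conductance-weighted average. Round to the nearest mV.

E_K⁺ = (56.4/1)·log₁₀(7.20/121) = -69.1 mV
E_Na⁺ = (56.4/1)·log₁₀(131/17.4) = 49.4 mV
Vm = (Σ gᵢEᵢ)/(Σ gᵢ) = (18·-69.1 + 1.5·49.4) / (18 + 1.5)
= -1169.70 / 19.5 = -59.98 mV

-60 mV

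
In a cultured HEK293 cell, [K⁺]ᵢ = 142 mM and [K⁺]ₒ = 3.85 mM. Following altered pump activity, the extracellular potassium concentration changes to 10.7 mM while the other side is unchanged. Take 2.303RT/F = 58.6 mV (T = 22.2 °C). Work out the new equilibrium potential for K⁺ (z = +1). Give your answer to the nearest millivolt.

After the shift: [K⁺]_out = 10.7, [K⁺]_in = 142 mM.
E_new = (58.6/1)·log₁₀(10.7/142) = 58.60 · (-1.1229) = -65.80 mV

-66 mV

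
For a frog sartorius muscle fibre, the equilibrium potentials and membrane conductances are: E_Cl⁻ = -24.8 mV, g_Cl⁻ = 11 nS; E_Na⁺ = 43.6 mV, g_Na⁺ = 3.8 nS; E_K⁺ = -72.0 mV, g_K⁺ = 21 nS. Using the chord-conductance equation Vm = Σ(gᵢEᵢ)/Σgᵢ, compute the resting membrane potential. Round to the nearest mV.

Σ gᵢEᵢ = 11·(-24.8) + 3.8·(43.6) + 21·(-72.0) = -1619.12
Σ gᵢ = 11 + 3.8 + 21 = 35.8
Vm = -1619.12 / 35.8 = -45.23 mV

-45 mV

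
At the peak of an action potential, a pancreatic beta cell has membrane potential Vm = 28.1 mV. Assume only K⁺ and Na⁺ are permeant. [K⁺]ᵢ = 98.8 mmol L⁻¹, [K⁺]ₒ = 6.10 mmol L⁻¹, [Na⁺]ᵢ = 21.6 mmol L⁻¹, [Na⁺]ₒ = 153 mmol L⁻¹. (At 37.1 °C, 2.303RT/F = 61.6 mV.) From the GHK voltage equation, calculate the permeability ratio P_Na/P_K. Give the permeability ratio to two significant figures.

Let α = P_Na/P_K. GHK: Vm = 61.6·log₁₀[(Kₒ + α·Naₒ)/(Kᵢ + α·Naᵢ)].
10^(Vm/61.6) = 10^(28.1/61.6) = 2.8587
So 2.8587·(Kᵢ + α·Naᵢ) = Kₒ + α·Naₒ → α = (2.8587·98.8 − 6.1) / (153.0 − 2.8587·21.6)
α = (282.4 − 6.1) / (153.0 − 61.75) = 276.3/91.25 = 3.028

3.0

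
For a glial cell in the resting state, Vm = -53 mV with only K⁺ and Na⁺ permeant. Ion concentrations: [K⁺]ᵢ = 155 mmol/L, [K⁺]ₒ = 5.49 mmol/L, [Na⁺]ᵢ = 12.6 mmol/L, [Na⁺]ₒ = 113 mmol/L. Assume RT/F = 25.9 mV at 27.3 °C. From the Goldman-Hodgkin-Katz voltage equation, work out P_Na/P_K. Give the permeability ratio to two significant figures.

Let α = P_Na/P_K. GHK: Vm = 25.9·ln[(Kₒ + α·Naₒ)/(Kᵢ + α·Naᵢ)].
e^(Vm/25.9) = e^(-53.0/25.9) = 0.12921
So 0.12921·(Kᵢ + α·Naᵢ) = Kₒ + α·Naₒ → α = (0.12921·155.0 − 5.49) / (113.0 − 0.12921·12.6)
α = (20.03 − 5.49) / (113.0 − 1.628) = 14.54/111.4 = 0.1305

0.13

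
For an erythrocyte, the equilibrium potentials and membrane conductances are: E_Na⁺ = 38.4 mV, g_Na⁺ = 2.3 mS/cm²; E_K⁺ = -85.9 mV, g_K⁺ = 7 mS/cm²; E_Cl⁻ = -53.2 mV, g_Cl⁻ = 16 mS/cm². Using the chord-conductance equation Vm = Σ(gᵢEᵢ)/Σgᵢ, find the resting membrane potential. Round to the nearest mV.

Σ gᵢEᵢ = 2.3·(38.4) + 7·(-85.9) + 16·(-53.2) = -1364.18
Σ gᵢ = 2.3 + 7 + 16 = 25.3
Vm = -1364.18 / 25.3 = -53.92 mV

-54 mV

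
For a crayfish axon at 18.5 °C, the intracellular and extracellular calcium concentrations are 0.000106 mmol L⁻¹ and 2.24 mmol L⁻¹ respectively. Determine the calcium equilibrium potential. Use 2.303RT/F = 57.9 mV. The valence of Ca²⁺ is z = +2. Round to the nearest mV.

E = (57.9/z) · log₁₀([Ca²⁺]_out/[Ca²⁺]_in) with z = +2.
= (57.9/2) · log₁₀(2.24/0.000106) = 28.95 · log₁₀(2.113e+04)
= 28.95 · (4.3249) = 125.21 mV

125 mV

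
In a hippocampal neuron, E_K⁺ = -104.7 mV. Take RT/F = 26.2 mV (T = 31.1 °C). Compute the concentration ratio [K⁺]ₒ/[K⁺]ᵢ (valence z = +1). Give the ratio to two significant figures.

ln([out]/[in]) = E·z/(26.2) = -104.7 × 1 / 26.2 = -3.9962
[out]/[in] = e^(-3.9962) = 0.01839

0.018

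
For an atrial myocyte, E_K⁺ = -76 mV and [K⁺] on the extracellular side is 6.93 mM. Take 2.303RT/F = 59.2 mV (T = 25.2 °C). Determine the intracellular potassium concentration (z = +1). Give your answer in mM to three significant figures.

133 mM

Nernst: E = (59.2/1) · log₁₀([out]/[in]), so log₁₀([out]/[in]) = -76.0 × 1 / 59.2 = -1.2838.
[out]/[in] = 10^(-1.2838) = 0.05203.
[in] = 6.93 / 0.05203 = 133.2 mM.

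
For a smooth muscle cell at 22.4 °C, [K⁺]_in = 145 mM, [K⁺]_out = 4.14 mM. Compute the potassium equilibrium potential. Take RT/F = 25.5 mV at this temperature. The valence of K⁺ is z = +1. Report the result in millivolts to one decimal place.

-90.7 mV

E = (25.5/z) · ln([K⁺]_out/[K⁺]_in) with z = +1.
= (25.5/1) · ln(4.14/145) = 25.50 · ln(0.02855)
= 25.50 · (-3.5560) = -90.68 mV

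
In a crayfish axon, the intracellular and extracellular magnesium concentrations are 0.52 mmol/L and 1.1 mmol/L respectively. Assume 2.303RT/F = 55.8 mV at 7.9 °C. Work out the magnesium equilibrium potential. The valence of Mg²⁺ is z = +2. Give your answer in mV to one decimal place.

E = (55.8/z) · log₁₀([Mg²⁺]_out/[Mg²⁺]_in) with z = +2.
= (55.8/2) · log₁₀(1.1/0.52) = 27.90 · log₁₀(2.115)
= 27.90 · (0.3254) = 9.08 mV

9.1 mV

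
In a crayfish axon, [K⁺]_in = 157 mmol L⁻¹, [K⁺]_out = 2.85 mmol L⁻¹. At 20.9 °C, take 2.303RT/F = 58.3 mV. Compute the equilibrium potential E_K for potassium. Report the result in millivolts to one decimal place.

E = (58.3/z) · log₁₀([K⁺]_out/[K⁺]_in) with z = +1.
= (58.3/1) · log₁₀(2.85/157) = 58.30 · log₁₀(0.01815)
= 58.30 · (-1.7411) = -101.50 mV

-101.5 mV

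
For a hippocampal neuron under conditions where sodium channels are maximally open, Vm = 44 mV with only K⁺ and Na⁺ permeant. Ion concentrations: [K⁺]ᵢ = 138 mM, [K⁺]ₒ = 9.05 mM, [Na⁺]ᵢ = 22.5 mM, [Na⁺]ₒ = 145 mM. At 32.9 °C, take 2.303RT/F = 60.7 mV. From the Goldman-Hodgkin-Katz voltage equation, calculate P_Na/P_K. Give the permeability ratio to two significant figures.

Let α = P_Na/P_K. GHK: Vm = 60.7·log₁₀[(Kₒ + α·Naₒ)/(Kᵢ + α·Naᵢ)].
10^(Vm/60.7) = 10^(44.0/60.7) = 5.3073
So 5.3073·(Kᵢ + α·Naᵢ) = Kₒ + α·Naₒ → α = (5.3073·138.0 − 9.05) / (145.0 − 5.3073·22.5)
α = (732.4 − 9.05) / (145.0 − 119.4) = 723.4/25.58 = 28.27

28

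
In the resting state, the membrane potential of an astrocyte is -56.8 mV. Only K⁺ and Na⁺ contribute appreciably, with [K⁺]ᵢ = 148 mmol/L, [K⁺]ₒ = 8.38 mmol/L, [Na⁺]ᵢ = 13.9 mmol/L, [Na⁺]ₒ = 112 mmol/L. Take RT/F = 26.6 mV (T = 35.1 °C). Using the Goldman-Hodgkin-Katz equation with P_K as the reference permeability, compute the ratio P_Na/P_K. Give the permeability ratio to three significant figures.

Let α = P_Na/P_K. GHK: Vm = 26.6·ln[(Kₒ + α·Naₒ)/(Kᵢ + α·Naᵢ)].
e^(Vm/26.6) = e^(-56.8/26.6) = 0.1182
So 0.1182·(Kᵢ + α·Naᵢ) = Kₒ + α·Naₒ → α = (0.1182·148.0 − 8.38) / (112.0 − 0.1182·13.9)
α = (17.49 − 8.38) / (112.0 − 1.643) = 9.114/110.4 = 0.08259

0.0826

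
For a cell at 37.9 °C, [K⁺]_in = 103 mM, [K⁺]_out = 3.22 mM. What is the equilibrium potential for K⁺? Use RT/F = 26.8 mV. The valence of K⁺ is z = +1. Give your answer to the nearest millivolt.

-93 mV

E = (26.8/z) · ln([K⁺]_out/[K⁺]_in) with z = +1.
= (26.8/1) · ln(3.22/103) = 26.80 · ln(0.03126)
= 26.80 · (-3.4653) = -92.87 mV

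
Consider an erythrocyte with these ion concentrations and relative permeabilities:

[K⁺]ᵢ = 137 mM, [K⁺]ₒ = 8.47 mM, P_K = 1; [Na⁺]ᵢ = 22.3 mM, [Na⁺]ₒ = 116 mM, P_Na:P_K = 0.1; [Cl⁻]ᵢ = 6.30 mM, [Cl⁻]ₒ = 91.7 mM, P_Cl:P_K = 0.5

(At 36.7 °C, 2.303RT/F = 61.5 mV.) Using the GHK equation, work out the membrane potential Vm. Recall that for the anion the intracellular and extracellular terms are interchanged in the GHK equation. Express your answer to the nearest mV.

-55 mV

Vm = 61.5 · log₁₀[(Σ P·[cation]ₒ + Σ P·[anion]ᵢ) / (Σ P·[cation]ᵢ + Σ P·[anion]ₒ)]
Numerator = 1×8.47 + 0.1×116 + 0.5×6.30 = 23.22
Denominator = 1×137 + 0.1×22.3 + 0.5×91.7 = 185.1
Vm = 61.5 · log₁₀(0.12546) = 61.5 × (-0.9015) = -55.44 mV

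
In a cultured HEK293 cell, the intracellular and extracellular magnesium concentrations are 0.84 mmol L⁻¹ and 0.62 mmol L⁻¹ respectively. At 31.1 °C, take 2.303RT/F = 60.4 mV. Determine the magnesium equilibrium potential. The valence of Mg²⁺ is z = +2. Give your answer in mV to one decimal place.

E = (60.4/z) · log₁₀([Mg²⁺]_out/[Mg²⁺]_in) with z = +2.
= (60.4/2) · log₁₀(0.62/0.84) = 30.20 · log₁₀(0.7381)
= 30.20 · (-0.1319) = -3.98 mV

-4.0 mV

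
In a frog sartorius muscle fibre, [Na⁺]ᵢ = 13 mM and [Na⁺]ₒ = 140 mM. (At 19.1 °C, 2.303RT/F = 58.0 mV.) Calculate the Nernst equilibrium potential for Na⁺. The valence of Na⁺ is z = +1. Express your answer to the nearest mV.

E = (58.0/z) · log₁₀([Na⁺]_out/[Na⁺]_in) with z = +1.
= (58.0/1) · log₁₀(140/13) = 58.00 · log₁₀(10.77)
= 58.00 · (1.0322) = 59.87 mV

60 mV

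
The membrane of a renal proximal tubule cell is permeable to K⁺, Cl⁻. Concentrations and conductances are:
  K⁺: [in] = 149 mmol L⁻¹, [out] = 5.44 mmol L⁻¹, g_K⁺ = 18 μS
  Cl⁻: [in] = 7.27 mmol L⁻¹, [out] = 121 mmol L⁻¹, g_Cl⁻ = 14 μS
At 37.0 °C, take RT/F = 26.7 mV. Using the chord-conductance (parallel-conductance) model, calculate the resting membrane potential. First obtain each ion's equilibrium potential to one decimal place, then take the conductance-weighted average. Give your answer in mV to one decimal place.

E_K⁺ = (26.7/1)·ln(5.44/149) = -88.4 mV
E_Cl⁻ = (26.7/-1)·ln(121/7.27) = -75.1 mV
Vm = (Σ gᵢEᵢ)/(Σ gᵢ) = (18·-88.4 + 14·-75.1) / (18 + 14)
= -2642.60 / 32 = -82.58 mV

-82.6 mV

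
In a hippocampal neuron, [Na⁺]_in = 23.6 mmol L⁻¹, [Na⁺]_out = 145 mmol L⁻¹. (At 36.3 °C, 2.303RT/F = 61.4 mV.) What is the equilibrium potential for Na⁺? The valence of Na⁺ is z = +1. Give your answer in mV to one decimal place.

48.4 mV

E = (61.4/z) · log₁₀([Na⁺]_out/[Na⁺]_in) with z = +1.
= (61.4/1) · log₁₀(145/23.6) = 61.40 · log₁₀(6.144)
= 61.40 · (0.7885) = 48.41 mV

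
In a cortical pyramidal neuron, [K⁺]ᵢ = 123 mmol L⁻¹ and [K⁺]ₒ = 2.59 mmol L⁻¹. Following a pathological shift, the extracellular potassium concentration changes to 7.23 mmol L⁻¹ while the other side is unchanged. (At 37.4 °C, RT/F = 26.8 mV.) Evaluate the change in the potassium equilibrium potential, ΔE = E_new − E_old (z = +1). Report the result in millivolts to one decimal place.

27.5 mV

E_old = (26.8/1)·ln(2.59/123) = -103.46 mV
E_new = (26.8/1)·ln(7.23/123) = -75.95 mV
ΔE = -75.95 − (-103.46) = 27.51 mV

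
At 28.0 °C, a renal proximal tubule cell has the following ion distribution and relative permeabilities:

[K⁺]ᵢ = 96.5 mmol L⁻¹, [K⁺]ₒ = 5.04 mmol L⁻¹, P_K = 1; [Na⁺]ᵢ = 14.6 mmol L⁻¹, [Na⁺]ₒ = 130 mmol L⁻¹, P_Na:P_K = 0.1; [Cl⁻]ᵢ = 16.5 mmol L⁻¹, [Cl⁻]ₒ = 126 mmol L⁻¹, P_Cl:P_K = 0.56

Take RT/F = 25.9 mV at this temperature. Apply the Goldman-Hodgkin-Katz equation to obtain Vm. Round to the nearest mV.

-47 mV

Vm = 25.9 · ln[(Σ P·[cation]ₒ + Σ P·[anion]ᵢ) / (Σ P·[cation]ᵢ + Σ P·[anion]ₒ)]
Numerator = 1×5.04 + 0.1×130 + 0.56×16.5 = 27.28
Denominator = 1×96.5 + 0.1×14.6 + 0.56×126 = 168.5
Vm = 25.9 · ln(0.16188) = 25.9 × (-1.8209) = -47.16 mV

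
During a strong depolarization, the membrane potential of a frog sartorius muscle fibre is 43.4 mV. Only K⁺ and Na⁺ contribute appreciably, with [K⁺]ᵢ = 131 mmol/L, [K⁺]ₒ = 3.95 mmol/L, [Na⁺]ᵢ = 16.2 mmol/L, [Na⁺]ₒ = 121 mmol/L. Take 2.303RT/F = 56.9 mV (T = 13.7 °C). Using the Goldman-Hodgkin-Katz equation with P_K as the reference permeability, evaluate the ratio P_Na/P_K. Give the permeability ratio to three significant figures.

Let α = P_Na/P_K. GHK: Vm = 56.9·log₁₀[(Kₒ + α·Naₒ)/(Kᵢ + α·Naᵢ)].
10^(Vm/56.9) = 10^(43.4/56.9) = 5.7908
So 5.7908·(Kᵢ + α·Naᵢ) = Kₒ + α·Naₒ → α = (5.7908·131.0 − 3.95) / (121.0 − 5.7908·16.2)
α = (758.6 − 3.95) / (121.0 − 93.81) = 754.7/27.19 = 27.76

27.8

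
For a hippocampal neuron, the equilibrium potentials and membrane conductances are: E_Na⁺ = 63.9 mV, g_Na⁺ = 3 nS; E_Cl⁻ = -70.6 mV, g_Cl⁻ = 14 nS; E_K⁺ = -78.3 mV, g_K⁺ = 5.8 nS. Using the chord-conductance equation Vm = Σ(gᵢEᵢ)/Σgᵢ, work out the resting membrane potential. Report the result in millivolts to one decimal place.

-54.9 mV

Σ gᵢEᵢ = 3·(63.9) + 14·(-70.6) + 5.8·(-78.3) = -1250.84
Σ gᵢ = 3 + 14 + 5.8 = 22.8
Vm = -1250.84 / 22.8 = -54.86 mV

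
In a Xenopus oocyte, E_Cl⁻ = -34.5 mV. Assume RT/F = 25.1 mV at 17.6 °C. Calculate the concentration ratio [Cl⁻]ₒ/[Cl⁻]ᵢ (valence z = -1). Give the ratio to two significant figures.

ln([out]/[in]) = E·z/(25.1) = -34.5 × -1 / 25.1 = 1.3745
[out]/[in] = e^(1.3745) = 3.953

4.0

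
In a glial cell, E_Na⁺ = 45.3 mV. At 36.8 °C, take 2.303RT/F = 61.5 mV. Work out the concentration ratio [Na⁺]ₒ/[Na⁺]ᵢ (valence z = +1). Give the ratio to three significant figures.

log₁₀([out]/[in]) = E·z/(61.5) = 45.3 × 1 / 61.5 = 0.7366
[out]/[in] = 10^(0.7366) = 5.452

5.45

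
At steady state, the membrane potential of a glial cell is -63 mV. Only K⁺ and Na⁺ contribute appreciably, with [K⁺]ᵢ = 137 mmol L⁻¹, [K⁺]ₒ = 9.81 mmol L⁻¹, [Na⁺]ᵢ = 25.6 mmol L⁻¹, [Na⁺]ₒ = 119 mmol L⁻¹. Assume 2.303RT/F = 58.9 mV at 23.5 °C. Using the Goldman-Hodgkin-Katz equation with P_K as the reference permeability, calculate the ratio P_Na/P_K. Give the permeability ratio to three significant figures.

Let α = P_Na/P_K. GHK: Vm = 58.9·log₁₀[(Kₒ + α·Naₒ)/(Kᵢ + α·Naᵢ)].
10^(Vm/58.9) = 10^(-63.0/58.9) = 0.08519
So 0.08519·(Kᵢ + α·Naᵢ) = Kₒ + α·Naₒ → α = (0.08519·137.0 − 9.81) / (119.0 − 0.08519·25.6)
α = (11.67 − 9.81) / (119.0 − 2.181) = 1.861/116.8 = 0.01593

0.0159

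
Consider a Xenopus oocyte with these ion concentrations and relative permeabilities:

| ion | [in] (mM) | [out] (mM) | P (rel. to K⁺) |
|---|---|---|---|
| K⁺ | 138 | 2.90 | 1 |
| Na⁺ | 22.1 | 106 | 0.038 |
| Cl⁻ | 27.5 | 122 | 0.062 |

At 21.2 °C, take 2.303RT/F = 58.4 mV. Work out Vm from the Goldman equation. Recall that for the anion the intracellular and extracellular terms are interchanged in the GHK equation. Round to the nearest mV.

-72 mV

Vm = 58.4 · log₁₀[(Σ P·[cation]ₒ + Σ P·[anion]ᵢ) / (Σ P·[cation]ᵢ + Σ P·[anion]ₒ)]
Numerator = 1×2.90 + 0.038×106 + 0.062×27.5 = 8.633
Denominator = 1×138 + 0.038×22.1 + 0.062×122 = 146.4
Vm = 58.4 · log₁₀(0.058967) = 58.4 × (-1.2294) = -71.80 mV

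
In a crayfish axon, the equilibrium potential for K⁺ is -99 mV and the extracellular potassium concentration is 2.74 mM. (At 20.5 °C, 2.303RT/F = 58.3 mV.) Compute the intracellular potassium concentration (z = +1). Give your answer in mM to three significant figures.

Nernst: E = (58.3/1) · log₁₀([out]/[in]), so log₁₀([out]/[in]) = -99.0 × 1 / 58.3 = -1.6981.
[out]/[in] = 10^(-1.6981) = 0.02004.
[in] = 2.74 / 0.02004 = 136.7 mM.

137 mM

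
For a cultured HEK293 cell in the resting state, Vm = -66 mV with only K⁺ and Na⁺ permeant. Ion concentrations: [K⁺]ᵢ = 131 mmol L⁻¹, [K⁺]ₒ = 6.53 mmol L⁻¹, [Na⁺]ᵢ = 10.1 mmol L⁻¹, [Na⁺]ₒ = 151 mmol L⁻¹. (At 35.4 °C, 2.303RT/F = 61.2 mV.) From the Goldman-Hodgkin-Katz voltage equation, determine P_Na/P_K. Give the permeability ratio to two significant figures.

Let α = P_Na/P_K. GHK: Vm = 61.2·log₁₀[(Kₒ + α·Naₒ)/(Kᵢ + α·Naᵢ)].
10^(Vm/61.2) = 10^(-66.0/61.2) = 0.083477
So 0.083477·(Kᵢ + α·Naᵢ) = Kₒ + α·Naₒ → α = (0.083477·131.0 − 6.53) / (151.0 − 0.083477·10.1)
α = (10.94 − 6.53) / (151.0 − 0.8431) = 4.406/150.2 = 0.02934

0.029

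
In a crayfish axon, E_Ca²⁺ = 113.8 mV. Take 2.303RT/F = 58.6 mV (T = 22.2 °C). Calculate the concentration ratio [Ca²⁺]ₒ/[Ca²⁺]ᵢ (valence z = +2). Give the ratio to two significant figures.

7700

log₁₀([out]/[in]) = E·z/(58.6) = 113.8 × 2 / 58.6 = 3.8840
[out]/[in] = 10^(3.8840) = 7655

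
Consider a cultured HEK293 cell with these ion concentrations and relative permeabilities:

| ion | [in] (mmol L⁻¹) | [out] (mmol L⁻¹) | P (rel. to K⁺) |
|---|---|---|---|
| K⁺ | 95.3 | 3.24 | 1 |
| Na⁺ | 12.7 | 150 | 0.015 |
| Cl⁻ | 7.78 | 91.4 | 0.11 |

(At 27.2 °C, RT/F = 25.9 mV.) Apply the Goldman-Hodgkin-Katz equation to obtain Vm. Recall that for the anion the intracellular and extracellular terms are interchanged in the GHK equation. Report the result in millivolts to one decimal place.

-72.8 mV

Vm = 25.9 · ln[(Σ P·[cation]ₒ + Σ P·[anion]ᵢ) / (Σ P·[cation]ᵢ + Σ P·[anion]ₒ)]
Numerator = 1×3.24 + 0.015×150 + 0.11×7.78 = 6.346
Denominator = 1×95.3 + 0.015×12.7 + 0.11×91.4 = 105.5
Vm = 25.9 · ln(0.060124) = 25.9 × (-2.8113) = -72.81 mV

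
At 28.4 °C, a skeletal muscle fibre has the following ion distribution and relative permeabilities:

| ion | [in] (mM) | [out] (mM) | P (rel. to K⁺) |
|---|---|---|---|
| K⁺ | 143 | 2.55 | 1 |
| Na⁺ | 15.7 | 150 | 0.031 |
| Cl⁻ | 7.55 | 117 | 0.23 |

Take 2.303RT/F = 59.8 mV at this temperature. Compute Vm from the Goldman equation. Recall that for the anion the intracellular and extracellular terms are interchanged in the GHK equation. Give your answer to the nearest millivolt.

Vm = 59.8 · log₁₀[(Σ P·[cation]ₒ + Σ P·[anion]ᵢ) / (Σ P·[cation]ᵢ + Σ P·[anion]ₒ)]
Numerator = 1×2.55 + 0.031×150 + 0.23×7.55 = 8.937
Denominator = 1×143 + 0.031×15.7 + 0.23×117 = 170.4
Vm = 59.8 · log₁₀(0.052445) = 59.8 × (-1.2803) = -76.56 mV

-77 mV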